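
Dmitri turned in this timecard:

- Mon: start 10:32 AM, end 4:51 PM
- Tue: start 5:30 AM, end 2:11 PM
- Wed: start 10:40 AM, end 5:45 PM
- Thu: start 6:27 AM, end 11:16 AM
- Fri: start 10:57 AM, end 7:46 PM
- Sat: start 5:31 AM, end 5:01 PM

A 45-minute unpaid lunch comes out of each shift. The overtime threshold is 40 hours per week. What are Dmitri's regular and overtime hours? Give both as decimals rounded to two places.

Regular 40.00 hours, overtime 2.72 hours

Mon: 10:32 AM–4:51 PM = 6 h 19 min; less 45 min break → 5 h 34 min
Tue: 5:30 AM–2:11 PM = 8 h 41 min; less 45 min break → 7 h 56 min
Wed: 10:40 AM–5:45 PM = 7 h 5 min; less 45 min break → 6 h 20 min
Thu: 6:27 AM–11:16 AM = 4 h 49 min; less 45 min break → 4 h 4 min
Fri: 10:57 AM–7:46 PM = 8 h 49 min; less 45 min break → 8 h 4 min
Sat: 5:31 AM–5:01 PM = 11 h 30 min; less 45 min break → 10 h 45 min
Total worked: 42 h 43 min = 42.72 h.
Threshold 40 h → overtime 2 h 43 min, regular 40 h 0 min.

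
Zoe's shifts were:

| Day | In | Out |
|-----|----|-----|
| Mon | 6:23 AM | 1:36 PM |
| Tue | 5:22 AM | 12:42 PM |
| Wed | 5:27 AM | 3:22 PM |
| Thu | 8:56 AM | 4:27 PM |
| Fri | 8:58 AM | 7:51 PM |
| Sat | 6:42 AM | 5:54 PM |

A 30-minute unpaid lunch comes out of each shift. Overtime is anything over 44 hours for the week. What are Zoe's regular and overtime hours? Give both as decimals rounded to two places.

Regular 44.00 hours, overtime 7.07 hours

Mon: 6:23 AM–1:36 PM = 7 h 13 min; less 30 min break → 6 h 43 min
Tue: 5:22 AM–12:42 PM = 7 h 20 min; less 30 min break → 6 h 50 min
Wed: 5:27 AM–3:22 PM = 9 h 55 min; less 30 min break → 9 h 25 min
Thu: 8:56 AM–4:27 PM = 7 h 31 min; less 30 min break → 7 h 1 min
Fri: 8:58 AM–7:51 PM = 10 h 53 min; less 30 min break → 10 h 23 min
Sat: 6:42 AM–5:54 PM = 11 h 12 min; less 30 min break → 10 h 42 min
Total worked: 51 h 4 min = 51.07 h.
Threshold 44 h → overtime 7 h 4 min, regular 44 h 0 min.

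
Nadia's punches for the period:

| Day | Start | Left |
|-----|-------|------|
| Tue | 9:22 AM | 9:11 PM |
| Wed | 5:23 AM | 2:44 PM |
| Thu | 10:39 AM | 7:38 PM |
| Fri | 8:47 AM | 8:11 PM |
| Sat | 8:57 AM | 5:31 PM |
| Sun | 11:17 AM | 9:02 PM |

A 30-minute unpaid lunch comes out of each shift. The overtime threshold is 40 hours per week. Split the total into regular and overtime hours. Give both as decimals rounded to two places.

Regular 40.00 hours, overtime 16.87 hours

Tue: 9:22 AM–9:11 PM = 11 h 49 min; less 30 min break → 11 h 19 min
Wed: 5:23 AM–2:44 PM = 9 h 21 min; less 30 min break → 8 h 51 min
Thu: 10:39 AM–7:38 PM = 8 h 59 min; less 30 min break → 8 h 29 min
Fri: 8:47 AM–8:11 PM = 11 h 24 min; less 30 min break → 10 h 54 min
Sat: 8:57 AM–5:31 PM = 8 h 34 min; less 30 min break → 8 h 4 min
Sun: 11:17 AM–9:02 PM = 9 h 45 min; less 30 min break → 9 h 15 min
Total worked: 56 h 52 min = 56.87 h.
Threshold 40 h → overtime 16 h 52 min, regular 40 h 0 min.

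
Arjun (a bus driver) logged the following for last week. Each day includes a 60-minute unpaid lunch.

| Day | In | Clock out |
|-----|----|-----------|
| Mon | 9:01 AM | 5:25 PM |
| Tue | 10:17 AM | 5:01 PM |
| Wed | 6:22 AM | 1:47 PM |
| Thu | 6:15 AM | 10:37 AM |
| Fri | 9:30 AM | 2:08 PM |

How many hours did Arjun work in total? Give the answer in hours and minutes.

26 h 33 min

Mon: 9:01 AM–5:25 PM = 8 h 24 min; less 60 min break → 7 h 24 min
Tue: 10:17 AM–5:01 PM = 6 h 44 min; less 60 min break → 5 h 44 min
Wed: 6:22 AM–1:47 PM = 7 h 25 min; less 60 min break → 6 h 25 min
Thu: 6:15 AM–10:37 AM = 4 h 22 min; less 60 min break → 3 h 22 min
Fri: 9:30 AM–2:08 PM = 4 h 38 min; less 60 min break → 3 h 38 min
Total: 7 h 24 min + 5 h 44 min + 6 h 25 min + 3 h 22 min + 3 h 38 min = 26 h 33 min.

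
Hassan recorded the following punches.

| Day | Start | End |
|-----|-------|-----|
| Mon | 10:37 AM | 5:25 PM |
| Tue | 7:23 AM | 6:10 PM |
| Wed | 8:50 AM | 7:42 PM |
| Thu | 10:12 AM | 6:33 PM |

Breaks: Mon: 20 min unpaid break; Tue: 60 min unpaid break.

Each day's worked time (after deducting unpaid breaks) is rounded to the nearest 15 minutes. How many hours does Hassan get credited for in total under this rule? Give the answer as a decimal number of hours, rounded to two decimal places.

Mon: 10:37 AM–5:25 PM = 6 h 48 min − 20 min = 6 h 28 min → rounds to 6 h 30 min
Tue: 7:23 AM–6:10 PM = 10 h 47 min − 60 min = 9 h 47 min → rounds to 9 h 45 min
Wed: 8:50 AM–7:42 PM = 10 h 52 min → rounds to 10 h 45 min
Thu: 10:12 AM–6:33 PM = 8 h 21 min → rounds to 8 h 15 min
Total credited: 35 h 15 min.

35.25 hours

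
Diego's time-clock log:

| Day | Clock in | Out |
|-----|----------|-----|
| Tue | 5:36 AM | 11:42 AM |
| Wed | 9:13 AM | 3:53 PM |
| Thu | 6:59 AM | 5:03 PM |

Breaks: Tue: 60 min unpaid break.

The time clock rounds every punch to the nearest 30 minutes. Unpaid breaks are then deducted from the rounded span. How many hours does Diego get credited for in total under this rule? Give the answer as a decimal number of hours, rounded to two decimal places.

Tue: in 5:36 AM→5:30 AM, out 11:42 AM→11:30 AM; 6 h 0 min − 60 min = 5 h 0 min
Wed: in 9:13 AM→9:00 AM, out 3:53 PM→4:00 PM; 7 h 0 min
Thu: in 6:59 AM→7:00 AM, out 5:03 PM→5:00 PM; 10 h 0 min
Total credited: 22 h 0 min.

22.00 hours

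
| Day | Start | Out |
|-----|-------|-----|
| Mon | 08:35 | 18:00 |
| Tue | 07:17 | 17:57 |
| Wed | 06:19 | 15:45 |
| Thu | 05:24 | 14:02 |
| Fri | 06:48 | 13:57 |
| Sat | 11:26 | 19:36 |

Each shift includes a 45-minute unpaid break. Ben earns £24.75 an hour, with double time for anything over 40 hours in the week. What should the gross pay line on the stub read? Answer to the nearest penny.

Mon: 08:35–18:00 = 9 h 25 min; less 45 min break → 8 h 40 min
Tue: 07:17–17:57 = 10 h 40 min; less 45 min break → 9 h 55 min
Wed: 06:19–15:45 = 9 h 26 min; less 45 min break → 8 h 41 min
Thu: 05:24–14:02 = 8 h 38 min; less 45 min break → 7 h 53 min
Fri: 06:48–13:57 = 7 h 9 min; less 45 min break → 6 h 24 min
Sat: 11:26–19:36 = 8 h 10 min; less 45 min break → 7 h 25 min
Total worked: 48 h 58 min = 2938 min.
Regular 40 h 0 min = 2400 min at £24.75/h; overtime 8 h 58 min = 538 min at £49.50/h.
Pay = (2400 × £24.75 + 538 × £49.50) ÷ 60 = £1433.85.

£1433.85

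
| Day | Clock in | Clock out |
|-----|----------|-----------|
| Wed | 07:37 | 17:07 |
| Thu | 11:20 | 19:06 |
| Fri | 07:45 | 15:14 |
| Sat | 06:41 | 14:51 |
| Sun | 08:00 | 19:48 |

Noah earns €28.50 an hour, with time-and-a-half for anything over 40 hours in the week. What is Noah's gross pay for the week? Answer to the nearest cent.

€1341.64

Wed: 07:37–17:07 = 9 h 30 min
Thu: 11:20–19:06 = 7 h 46 min
Fri: 07:45–15:14 = 7 h 29 min
Sat: 06:41–14:51 = 8 h 10 min
Sun: 08:00–19:48 = 11 h 48 min
Total worked: 44 h 43 min = 2683 min.
Regular 40 h 0 min = 2400 min at €28.50/h; overtime 4 h 43 min = 283 min at €42.75/h.
Pay = (2400 × €28.50 + 283 × €42.75) ÷ 60 = €1341.64.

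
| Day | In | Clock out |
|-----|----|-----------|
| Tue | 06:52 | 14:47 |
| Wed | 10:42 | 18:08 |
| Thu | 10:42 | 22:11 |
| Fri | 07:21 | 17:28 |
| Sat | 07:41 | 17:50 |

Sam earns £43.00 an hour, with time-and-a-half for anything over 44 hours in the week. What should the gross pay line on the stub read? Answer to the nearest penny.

£2091.95

Tue: 06:52–14:47 = 7 h 55 min
Wed: 10:42–18:08 = 7 h 26 min
Thu: 10:42–22:11 = 11 h 29 min
Fri: 07:21–17:28 = 10 h 7 min
Sat: 07:41–17:50 = 10 h 9 min
Total worked: 47 h 6 min = 2826 min.
Regular 44 h 0 min = 2640 min at £43.00/h; overtime 3 h 6 min = 186 min at £64.50/h.
Pay = (2640 × £43.00 + 186 × £64.50) ÷ 60 = £2091.95.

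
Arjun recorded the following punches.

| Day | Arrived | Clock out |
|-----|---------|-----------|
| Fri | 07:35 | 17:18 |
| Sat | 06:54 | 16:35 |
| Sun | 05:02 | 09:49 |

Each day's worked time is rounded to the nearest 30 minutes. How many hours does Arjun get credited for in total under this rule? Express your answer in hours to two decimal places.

24.00 hours

Fri: 07:35–17:18 = 9 h 43 min → rounds to 9 h 30 min
Sat: 06:54–16:35 = 9 h 41 min → rounds to 9 h 30 min
Sun: 05:02–09:49 = 4 h 47 min → rounds to 5 h 0 min
Total credited: 24 h 0 min.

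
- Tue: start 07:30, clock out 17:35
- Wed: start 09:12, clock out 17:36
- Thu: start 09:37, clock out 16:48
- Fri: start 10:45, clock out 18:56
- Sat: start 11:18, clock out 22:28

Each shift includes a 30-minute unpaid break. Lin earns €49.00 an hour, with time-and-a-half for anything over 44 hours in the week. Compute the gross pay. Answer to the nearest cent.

€2083.32

Tue: 07:30–17:35 = 10 h 5 min; less 30 min break → 9 h 35 min
Wed: 09:12–17:36 = 8 h 24 min; less 30 min break → 7 h 54 min
Thu: 09:37–16:48 = 7 h 11 min; less 30 min break → 6 h 41 min
Fri: 10:45–18:56 = 8 h 11 min; less 30 min break → 7 h 41 min
Sat: 11:18–22:28 = 11 h 10 min; less 30 min break → 10 h 40 min
Total worked: 42 h 31 min = 2551 min.
Regular 42 h 31 min = 2551 min at €49.00/h; overtime 0 h 0 min = 0 min at €73.50/h.
Pay = (2551 × €49.00 + 0 × €73.50) ÷ 60 = €2083.32.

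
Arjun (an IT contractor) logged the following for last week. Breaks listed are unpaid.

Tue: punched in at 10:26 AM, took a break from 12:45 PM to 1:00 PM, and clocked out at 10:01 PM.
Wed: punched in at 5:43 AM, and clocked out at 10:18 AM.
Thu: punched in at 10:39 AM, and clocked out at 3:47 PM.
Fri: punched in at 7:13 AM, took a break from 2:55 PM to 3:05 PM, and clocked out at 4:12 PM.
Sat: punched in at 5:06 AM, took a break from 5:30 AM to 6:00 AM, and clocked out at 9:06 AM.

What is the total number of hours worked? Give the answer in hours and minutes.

33 h 22 min

Tue: 10:26 AM–10:01 PM = 11 h 35 min; less 15 min break → 11 h 20 min
Wed: 5:43 AM–10:18 AM = 4 h 35 min
Thu: 10:39 AM–3:47 PM = 5 h 8 min
Fri: 7:13 AM–4:12 PM = 8 h 59 min; less 10 min break → 8 h 49 min
Sat: 5:06 AM–9:06 AM = 4 h 0 min; less 30 min break → 3 h 30 min
Total: 11 h 20 min + 4 h 35 min + 5 h 8 min + 8 h 49 min + 3 h 30 min = 33 h 22 min.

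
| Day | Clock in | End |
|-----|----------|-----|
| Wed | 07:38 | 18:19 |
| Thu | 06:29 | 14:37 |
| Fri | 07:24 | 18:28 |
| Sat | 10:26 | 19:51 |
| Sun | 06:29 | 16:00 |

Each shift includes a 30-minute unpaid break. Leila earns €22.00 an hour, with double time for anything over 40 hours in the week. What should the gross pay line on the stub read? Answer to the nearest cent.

Wed: 07:38–18:19 = 10 h 41 min; less 30 min break → 10 h 11 min
Thu: 06:29–14:37 = 8 h 8 min; less 30 min break → 7 h 38 min
Fri: 07:24–18:28 = 11 h 4 min; less 30 min break → 10 h 34 min
Sat: 10:26–19:51 = 9 h 25 min; less 30 min break → 8 h 55 min
Sun: 06:29–16:00 = 9 h 31 min; less 30 min break → 9 h 1 min
Total worked: 46 h 19 min = 2779 min.
Regular 40 h 0 min = 2400 min at €22.00/h; overtime 6 h 19 min = 379 min at €44.00/h.
Pay = (2400 × €22.00 + 379 × €44.00) ÷ 60 = €1157.93.

€1157.93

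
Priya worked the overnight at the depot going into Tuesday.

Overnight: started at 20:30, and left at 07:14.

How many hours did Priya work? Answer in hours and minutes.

Overnight: 20:30 → midnight = 3 h 30 min; midnight → 07:14 = 7 h 14 min; span 10 h 44 min

10 h 44 min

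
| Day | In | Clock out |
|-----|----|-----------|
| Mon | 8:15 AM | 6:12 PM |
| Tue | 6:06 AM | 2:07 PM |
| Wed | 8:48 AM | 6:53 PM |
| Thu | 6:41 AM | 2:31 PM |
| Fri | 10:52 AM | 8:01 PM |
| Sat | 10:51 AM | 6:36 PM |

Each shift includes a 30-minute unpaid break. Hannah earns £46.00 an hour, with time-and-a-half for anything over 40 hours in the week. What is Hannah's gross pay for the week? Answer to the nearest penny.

Mon: 8:15 AM–6:12 PM = 9 h 57 min; less 30 min break → 9 h 27 min
Tue: 6:06 AM–2:07 PM = 8 h 1 min; less 30 min break → 7 h 31 min
Wed: 8:48 AM–6:53 PM = 10 h 5 min; less 30 min break → 9 h 35 min
Thu: 6:41 AM–2:31 PM = 7 h 50 min; less 30 min break → 7 h 20 min
Fri: 10:52 AM–8:01 PM = 9 h 9 min; less 30 min break → 8 h 39 min
Sat: 10:51 AM–6:36 PM = 7 h 45 min; less 30 min break → 7 h 15 min
Total worked: 49 h 47 min = 2987 min.
Regular 40 h 0 min = 2400 min at £46.00/h; overtime 9 h 47 min = 587 min at £69.00/h.
Pay = (2400 × £46.00 + 587 × £69.00) ÷ 60 = £2515.05.

£2515.05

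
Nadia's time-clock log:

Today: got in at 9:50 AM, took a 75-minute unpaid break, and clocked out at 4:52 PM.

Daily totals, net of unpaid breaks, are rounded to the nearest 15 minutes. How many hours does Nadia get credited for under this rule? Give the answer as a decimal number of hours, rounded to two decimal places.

Today: 9:50 AM–4:52 PM = 7 h 2 min − 75 min = 5 h 47 min → rounds to 5 h 45 min

5.75 hours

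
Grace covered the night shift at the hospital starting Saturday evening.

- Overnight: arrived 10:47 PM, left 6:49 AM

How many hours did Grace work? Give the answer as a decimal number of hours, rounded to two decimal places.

8.03 hours

Overnight: 10:47 PM → midnight = 1 h 13 min; midnight → 6:49 AM = 6 h 49 min; span 8 h 2 min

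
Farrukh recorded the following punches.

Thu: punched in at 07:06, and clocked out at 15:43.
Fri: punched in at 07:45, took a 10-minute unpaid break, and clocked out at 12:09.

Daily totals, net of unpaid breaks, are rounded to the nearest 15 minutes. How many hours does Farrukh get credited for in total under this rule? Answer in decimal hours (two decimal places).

12.75 hours

Thu: 07:06–15:43 = 8 h 37 min → rounds to 8 h 30 min
Fri: 07:45–12:09 = 4 h 24 min − 10 min = 4 h 14 min → rounds to 4 h 15 min
Total credited: 12 h 45 min.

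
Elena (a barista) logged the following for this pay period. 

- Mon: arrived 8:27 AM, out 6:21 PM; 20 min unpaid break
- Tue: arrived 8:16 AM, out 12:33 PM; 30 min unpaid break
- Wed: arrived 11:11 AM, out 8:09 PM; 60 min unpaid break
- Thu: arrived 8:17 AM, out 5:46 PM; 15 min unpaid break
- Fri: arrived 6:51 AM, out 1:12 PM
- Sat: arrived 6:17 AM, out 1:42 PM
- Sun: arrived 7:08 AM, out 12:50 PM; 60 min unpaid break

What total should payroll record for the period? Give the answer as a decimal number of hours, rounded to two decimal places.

Mon: 8:27 AM–6:21 PM = 9 h 54 min; less 20 min break → 9 h 34 min
Tue: 8:16 AM–12:33 PM = 4 h 17 min; less 30 min break → 3 h 47 min
Wed: 11:11 AM–8:09 PM = 8 h 58 min; less 60 min break → 7 h 58 min
Thu: 8:17 AM–5:46 PM = 9 h 29 min; less 15 min break → 9 h 14 min
Fri: 6:51 AM–1:12 PM = 6 h 21 min
Sat: 6:17 AM–1:42 PM = 7 h 25 min
Sun: 7:08 AM–12:50 PM = 5 h 42 min; less 60 min break → 4 h 42 min
Total: 9 h 34 min + 3 h 47 min + 7 h 58 min + 9 h 14 min + 6 h 21 min + 7 h 25 min + 4 h 42 min = 49 h 1 min.

49.02 hours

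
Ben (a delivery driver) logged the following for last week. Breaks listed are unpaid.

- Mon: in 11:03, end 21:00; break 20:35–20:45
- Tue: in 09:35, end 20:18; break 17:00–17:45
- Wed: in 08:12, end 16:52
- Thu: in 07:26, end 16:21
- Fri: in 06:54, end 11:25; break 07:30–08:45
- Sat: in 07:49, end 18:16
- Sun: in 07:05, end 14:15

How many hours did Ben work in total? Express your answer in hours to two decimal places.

Mon: 11:03–21:00 = 9 h 57 min; less 10 min break → 9 h 47 min
Tue: 09:35–20:18 = 10 h 43 min; less 45 min break → 9 h 58 min
Wed: 08:12–16:52 = 8 h 40 min
Thu: 07:26–16:21 = 8 h 55 min
Fri: 06:54–11:25 = 4 h 31 min; less 75 min break → 3 h 16 min
Sat: 07:49–18:16 = 10 h 27 min
Sun: 07:05–14:15 = 7 h 10 min
Total: 9 h 47 min + 9 h 58 min + 8 h 40 min + 8 h 55 min + 3 h 16 min + 10 h 27 min + 7 h 10 min = 58 h 13 min.

58.22 hours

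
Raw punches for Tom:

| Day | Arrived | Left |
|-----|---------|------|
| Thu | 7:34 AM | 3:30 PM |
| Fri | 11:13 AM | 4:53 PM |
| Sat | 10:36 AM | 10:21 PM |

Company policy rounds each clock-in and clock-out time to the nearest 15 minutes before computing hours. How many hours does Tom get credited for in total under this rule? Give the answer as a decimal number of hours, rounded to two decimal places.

25.50 hours

Thu: in 7:34 AM→7:30 AM, out 3:30 PM→3:30 PM; 8 h 0 min
Fri: in 11:13 AM→11:15 AM, out 4:53 PM→5:00 PM; 5 h 45 min
Sat: in 10:36 AM→10:30 AM, out 10:21 PM→10:15 PM; 11 h 45 min
Total credited: 25 h 30 min.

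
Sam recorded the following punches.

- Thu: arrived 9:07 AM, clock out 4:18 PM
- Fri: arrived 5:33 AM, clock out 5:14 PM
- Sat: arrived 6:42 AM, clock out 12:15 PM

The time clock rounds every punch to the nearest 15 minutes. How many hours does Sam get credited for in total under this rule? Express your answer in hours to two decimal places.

24.50 hours

Thu: in 9:07 AM→9:00 AM, out 4:18 PM→4:15 PM; 7 h 15 min
Fri: in 5:33 AM→5:30 AM, out 5:14 PM→5:15 PM; 11 h 45 min
Sat: in 6:42 AM→6:45 AM, out 12:15 PM→12:15 PM; 5 h 30 min
Total credited: 24 h 30 min.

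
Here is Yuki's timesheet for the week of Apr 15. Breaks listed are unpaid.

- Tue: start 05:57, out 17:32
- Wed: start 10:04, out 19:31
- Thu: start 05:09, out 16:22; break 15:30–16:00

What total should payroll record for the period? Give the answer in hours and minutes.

31 h 45 min

Tue: 05:57–17:32 = 11 h 35 min
Wed: 10:04–19:31 = 9 h 27 min
Thu: 05:09–16:22 = 11 h 13 min; less 30 min break → 10 h 43 min
Total: 11 h 35 min + 9 h 27 min + 10 h 43 min = 31 h 45 min.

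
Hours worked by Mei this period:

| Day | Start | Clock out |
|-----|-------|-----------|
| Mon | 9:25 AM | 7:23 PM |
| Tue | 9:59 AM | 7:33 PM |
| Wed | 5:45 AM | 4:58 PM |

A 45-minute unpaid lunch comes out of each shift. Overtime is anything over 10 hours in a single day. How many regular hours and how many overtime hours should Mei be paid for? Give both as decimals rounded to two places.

Mon: 9:25 AM–7:23 PM = 9 h 58 min; less 45 min break → 9 h 13 min
Tue: 9:59 AM–7:33 PM = 9 h 34 min; less 45 min break → 8 h 49 min
Wed: 5:45 AM–4:58 PM = 11 h 13 min; less 45 min break → 10 h 28 min
Mon reg 9 h 13 min / OT 0 h 0 min; Tue reg 8 h 49 min / OT 0 h 0 min; Wed reg 10 h 0 min / OT 0 h 28 min.
Totals: regular 28 h 2 min, overtime 0 h 28 min.

Regular 28.03 hours, overtime 0.47 hours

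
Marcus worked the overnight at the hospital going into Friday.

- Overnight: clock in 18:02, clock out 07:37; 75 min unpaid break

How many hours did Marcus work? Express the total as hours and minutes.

Overnight: 18:02 → midnight = 5 h 58 min; midnight → 07:37 = 7 h 37 min; span 13 h 35 min; less 75 min break → 12 h 20 min

12 h 20 min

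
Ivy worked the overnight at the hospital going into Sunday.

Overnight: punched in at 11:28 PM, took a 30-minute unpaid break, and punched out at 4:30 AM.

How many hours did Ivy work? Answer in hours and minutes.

Overnight: 11:28 PM → midnight = 0 h 32 min; midnight → 4:30 AM = 4 h 30 min; span 5 h 2 min; less 30 min break → 4 h 32 min

4 h 32 min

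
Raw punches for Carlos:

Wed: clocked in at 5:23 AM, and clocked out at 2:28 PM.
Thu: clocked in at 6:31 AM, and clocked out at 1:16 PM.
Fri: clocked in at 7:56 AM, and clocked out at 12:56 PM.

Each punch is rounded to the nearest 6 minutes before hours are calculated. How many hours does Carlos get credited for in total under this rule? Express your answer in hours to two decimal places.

Wed: in 5:23 AM→5:24 AM, out 2:28 PM→2:30 PM; 9 h 6 min
Thu: in 6:31 AM→6:30 AM, out 1:16 PM→1:18 PM; 6 h 48 min
Fri: in 7:56 AM→7:54 AM, out 12:56 PM→12:54 PM; 5 h 0 min
Total credited: 20 h 54 min.

20.90 hours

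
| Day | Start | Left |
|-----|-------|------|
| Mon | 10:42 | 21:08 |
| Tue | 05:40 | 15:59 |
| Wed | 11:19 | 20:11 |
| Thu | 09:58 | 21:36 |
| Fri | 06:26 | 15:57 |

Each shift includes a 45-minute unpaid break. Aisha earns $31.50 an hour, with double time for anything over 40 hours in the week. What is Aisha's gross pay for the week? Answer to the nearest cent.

$1702.05

Mon: 10:42–21:08 = 10 h 26 min; less 45 min break → 9 h 41 min
Tue: 05:40–15:59 = 10 h 19 min; less 45 min break → 9 h 34 min
Wed: 11:19–20:11 = 8 h 52 min; less 45 min break → 8 h 7 min
Thu: 09:58–21:36 = 11 h 38 min; less 45 min break → 10 h 53 min
Fri: 06:26–15:57 = 9 h 31 min; less 45 min break → 8 h 46 min
Total worked: 47 h 1 min = 2821 min.
Regular 40 h 0 min = 2400 min at $31.50/h; overtime 7 h 1 min = 421 min at $63.00/h.
Pay = (2400 × $31.50 + 421 × $63.00) ÷ 60 = $1702.05.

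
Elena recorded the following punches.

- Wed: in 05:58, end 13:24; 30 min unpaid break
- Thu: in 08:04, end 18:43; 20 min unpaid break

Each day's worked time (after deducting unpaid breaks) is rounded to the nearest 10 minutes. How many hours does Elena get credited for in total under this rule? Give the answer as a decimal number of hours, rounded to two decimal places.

Wed: 05:58–13:24 = 7 h 26 min − 30 min = 6 h 56 min → rounds to 7 h 0 min
Thu: 08:04–18:43 = 10 h 39 min − 20 min = 10 h 19 min → rounds to 10 h 20 min
Total credited: 17 h 20 min.

17.33 hours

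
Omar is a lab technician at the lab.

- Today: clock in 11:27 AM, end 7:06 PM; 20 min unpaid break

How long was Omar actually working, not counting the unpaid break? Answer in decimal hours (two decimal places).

7.32 hours

Today: 11:27 AM–7:06 PM = 7 h 39 min; less 20 min break → 7 h 19 min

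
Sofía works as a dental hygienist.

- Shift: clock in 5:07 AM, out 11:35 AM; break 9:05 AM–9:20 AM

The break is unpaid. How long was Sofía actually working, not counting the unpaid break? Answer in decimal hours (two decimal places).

Shift: 5:07 AM–11:35 AM = 6 h 28 min; less 15 min break → 6 h 13 min

6.22 hours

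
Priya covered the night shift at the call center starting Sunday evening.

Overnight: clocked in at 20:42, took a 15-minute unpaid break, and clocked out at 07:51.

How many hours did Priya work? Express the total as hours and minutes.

10 h 54 min

Overnight: 20:42 → midnight = 3 h 18 min; midnight → 07:51 = 7 h 51 min; span 11 h 9 min; less 15 min break → 10 h 54 min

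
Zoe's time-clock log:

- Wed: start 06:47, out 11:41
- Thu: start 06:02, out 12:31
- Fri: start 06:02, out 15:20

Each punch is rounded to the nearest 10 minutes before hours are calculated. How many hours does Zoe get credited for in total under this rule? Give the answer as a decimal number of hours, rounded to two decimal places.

Wed: in 06:47→06:50, out 11:41→11:40; 4 h 50 min
Thu: in 06:02→06:00, out 12:31→12:30; 6 h 30 min
Fri: in 06:02→06:00, out 15:20→15:20; 9 h 20 min
Total credited: 20 h 40 min.

20.67 hours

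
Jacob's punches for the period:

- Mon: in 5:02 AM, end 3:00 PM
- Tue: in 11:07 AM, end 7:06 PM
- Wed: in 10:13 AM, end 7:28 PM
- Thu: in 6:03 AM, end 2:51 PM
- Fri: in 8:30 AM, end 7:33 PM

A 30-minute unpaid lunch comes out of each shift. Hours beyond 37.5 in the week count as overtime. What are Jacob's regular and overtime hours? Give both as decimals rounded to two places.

Regular 37.50 hours, overtime 7.05 hours

Mon: 5:02 AM–3:00 PM = 9 h 58 min; less 30 min break → 9 h 28 min
Tue: 11:07 AM–7:06 PM = 7 h 59 min; less 30 min break → 7 h 29 min
Wed: 10:13 AM–7:28 PM = 9 h 15 min; less 30 min break → 8 h 45 min
Thu: 6:03 AM–2:51 PM = 8 h 48 min; less 30 min break → 8 h 18 min
Fri: 8:30 AM–7:33 PM = 11 h 3 min; less 30 min break → 10 h 33 min
Total worked: 44 h 33 min = 44.55 h.
Threshold 37.5 h → overtime 7 h 3 min, regular 37 h 30 min.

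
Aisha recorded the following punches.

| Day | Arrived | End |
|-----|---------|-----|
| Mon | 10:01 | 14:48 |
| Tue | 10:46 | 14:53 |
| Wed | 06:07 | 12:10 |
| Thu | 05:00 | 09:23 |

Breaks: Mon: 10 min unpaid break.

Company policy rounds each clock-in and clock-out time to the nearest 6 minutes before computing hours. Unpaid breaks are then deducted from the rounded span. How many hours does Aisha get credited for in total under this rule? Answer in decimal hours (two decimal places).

Mon: in 10:01→10:00, out 14:48→14:48; 4 h 48 min − 10 min = 4 h 38 min
Tue: in 10:46→10:48, out 14:53→14:54; 4 h 6 min
Wed: in 06:07→06:06, out 12:10→12:12; 6 h 6 min
Thu: in 05:00→05:00, out 09:23→09:24; 4 h 24 min
Total credited: 19 h 14 min.

19.23 hours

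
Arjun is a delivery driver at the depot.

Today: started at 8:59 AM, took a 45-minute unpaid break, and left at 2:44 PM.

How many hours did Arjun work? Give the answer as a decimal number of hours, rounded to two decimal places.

Today: 8:59 AM–2:44 PM = 5 h 45 min; less 45 min break → 5 h 0 min

5.00 hours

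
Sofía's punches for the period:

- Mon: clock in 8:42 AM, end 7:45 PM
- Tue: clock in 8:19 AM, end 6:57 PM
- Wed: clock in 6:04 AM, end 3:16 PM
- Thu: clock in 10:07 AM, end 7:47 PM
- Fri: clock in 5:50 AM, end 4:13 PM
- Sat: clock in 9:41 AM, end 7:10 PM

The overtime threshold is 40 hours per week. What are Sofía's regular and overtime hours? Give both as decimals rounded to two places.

Mon: 8:42 AM–7:45 PM = 11 h 3 min
Tue: 8:19 AM–6:57 PM = 10 h 38 min
Wed: 6:04 AM–3:16 PM = 9 h 12 min
Thu: 10:07 AM–7:47 PM = 9 h 40 min
Fri: 5:50 AM–4:13 PM = 10 h 23 min
Sat: 9:41 AM–7:10 PM = 9 h 29 min
Total worked: 60 h 25 min = 60.42 h.
Threshold 40 h → overtime 20 h 25 min, regular 40 h 0 min.

Regular 40.00 hours, overtime 20.42 hours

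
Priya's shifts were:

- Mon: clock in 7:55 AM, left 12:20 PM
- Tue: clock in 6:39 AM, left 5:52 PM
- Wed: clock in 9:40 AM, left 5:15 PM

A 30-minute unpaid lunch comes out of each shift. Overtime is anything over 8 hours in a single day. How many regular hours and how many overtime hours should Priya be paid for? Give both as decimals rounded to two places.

Regular 19.00 hours, overtime 2.72 hours

Mon: 7:55 AM–12:20 PM = 4 h 25 min; less 30 min break → 3 h 55 min
Tue: 6:39 AM–5:52 PM = 11 h 13 min; less 30 min break → 10 h 43 min
Wed: 9:40 AM–5:15 PM = 7 h 35 min; less 30 min break → 7 h 5 min
Mon reg 3 h 55 min / OT 0 h 0 min; Tue reg 8 h 0 min / OT 2 h 43 min; Wed reg 7 h 5 min / OT 0 h 0 min.
Totals: regular 19 h 0 min, overtime 2 h 43 min.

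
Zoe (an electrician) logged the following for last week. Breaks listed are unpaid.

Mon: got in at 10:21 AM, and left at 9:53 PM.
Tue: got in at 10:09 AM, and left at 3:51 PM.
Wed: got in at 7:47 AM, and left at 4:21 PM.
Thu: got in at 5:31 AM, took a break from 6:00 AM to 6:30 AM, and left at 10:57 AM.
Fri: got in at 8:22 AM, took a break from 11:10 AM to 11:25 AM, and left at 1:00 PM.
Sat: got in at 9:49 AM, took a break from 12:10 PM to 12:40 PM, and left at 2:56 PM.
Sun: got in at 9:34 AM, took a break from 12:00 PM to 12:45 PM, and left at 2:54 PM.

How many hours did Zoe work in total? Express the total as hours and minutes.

Mon: 10:21 AM–9:53 PM = 11 h 32 min
Tue: 10:09 AM–3:51 PM = 5 h 42 min
Wed: 7:47 AM–4:21 PM = 8 h 34 min
Thu: 5:31 AM–10:57 AM = 5 h 26 min; less 30 min break → 4 h 56 min
Fri: 8:22 AM–1:00 PM = 4 h 38 min; less 15 min break → 4 h 23 min
Sat: 9:49 AM–2:56 PM = 5 h 7 min; less 30 min break → 4 h 37 min
Sun: 9:34 AM–2:54 PM = 5 h 20 min; less 45 min break → 4 h 35 min
Total: 11 h 32 min + 5 h 42 min + 8 h 34 min + 4 h 56 min + 4 h 23 min + 4 h 37 min + 4 h 35 min = 44 h 19 min.

44 h 19 min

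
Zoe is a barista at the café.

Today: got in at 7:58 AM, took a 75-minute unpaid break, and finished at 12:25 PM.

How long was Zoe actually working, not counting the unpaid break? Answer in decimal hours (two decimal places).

3.20 hours

Today: 7:58 AM–12:25 PM = 4 h 27 min; less 75 min break → 3 h 12 min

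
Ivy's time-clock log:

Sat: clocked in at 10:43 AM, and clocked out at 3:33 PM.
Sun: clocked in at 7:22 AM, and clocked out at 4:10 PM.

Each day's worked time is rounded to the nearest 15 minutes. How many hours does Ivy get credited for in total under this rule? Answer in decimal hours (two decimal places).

Sat: 10:43 AM–3:33 PM = 4 h 50 min → rounds to 4 h 45 min
Sun: 7:22 AM–4:10 PM = 8 h 48 min → rounds to 8 h 45 min
Total credited: 13 h 30 min.

13.50 hours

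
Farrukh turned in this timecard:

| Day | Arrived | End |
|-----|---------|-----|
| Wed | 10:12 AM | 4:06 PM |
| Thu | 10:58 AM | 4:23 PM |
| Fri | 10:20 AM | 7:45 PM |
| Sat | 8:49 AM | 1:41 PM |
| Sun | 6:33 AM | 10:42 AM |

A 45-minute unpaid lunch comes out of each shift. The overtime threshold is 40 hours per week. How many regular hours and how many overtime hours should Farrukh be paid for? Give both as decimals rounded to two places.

Wed: 10:12 AM–4:06 PM = 5 h 54 min; less 45 min break → 5 h 9 min
Thu: 10:58 AM–4:23 PM = 5 h 25 min; less 45 min break → 4 h 40 min
Fri: 10:20 AM–7:45 PM = 9 h 25 min; less 45 min break → 8 h 40 min
Sat: 8:49 AM–1:41 PM = 4 h 52 min; less 45 min break → 4 h 7 min
Sun: 6:33 AM–10:42 AM = 4 h 9 min; less 45 min break → 3 h 24 min
Total worked: 26 h 0 min = 26.00 h.
Threshold 40 h → overtime 0 h 0 min, regular 26 h 0 min.

Regular 26.00 hours, overtime 0.00 hours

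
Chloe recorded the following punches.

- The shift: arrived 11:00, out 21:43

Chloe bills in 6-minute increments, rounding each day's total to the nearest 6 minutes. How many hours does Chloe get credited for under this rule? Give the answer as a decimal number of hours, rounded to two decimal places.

10.70 hours

The shift: 11:00–21:43 = 10 h 43 min → rounds to 10 h 42 min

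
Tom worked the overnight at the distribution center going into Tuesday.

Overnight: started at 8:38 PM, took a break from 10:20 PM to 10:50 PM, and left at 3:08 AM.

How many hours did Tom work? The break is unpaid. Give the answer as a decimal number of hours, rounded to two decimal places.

Overnight: 8:38 PM → midnight = 3 h 22 min; midnight → 3:08 AM = 3 h 8 min; span 6 h 30 min; less 30 min break → 6 h 0 min

6.00 hours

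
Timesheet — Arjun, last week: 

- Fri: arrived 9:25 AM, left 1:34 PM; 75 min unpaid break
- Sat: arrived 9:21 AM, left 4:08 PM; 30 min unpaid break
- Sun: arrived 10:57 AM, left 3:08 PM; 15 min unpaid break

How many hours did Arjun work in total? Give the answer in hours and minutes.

Fri: 9:25 AM–1:34 PM = 4 h 9 min; less 75 min break → 2 h 54 min
Sat: 9:21 AM–4:08 PM = 6 h 47 min; less 30 min break → 6 h 17 min
Sun: 10:57 AM–3:08 PM = 4 h 11 min; less 15 min break → 3 h 56 min
Total: 2 h 54 min + 6 h 17 min + 3 h 56 min = 13 h 7 min.

13 h 7 min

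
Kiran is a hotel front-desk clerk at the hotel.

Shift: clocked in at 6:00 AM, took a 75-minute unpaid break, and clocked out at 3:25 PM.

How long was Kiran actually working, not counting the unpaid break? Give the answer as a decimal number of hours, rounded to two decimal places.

8.17 hours

Shift: 6:00 AM–3:25 PM = 9 h 25 min; less 75 min break → 8 h 10 min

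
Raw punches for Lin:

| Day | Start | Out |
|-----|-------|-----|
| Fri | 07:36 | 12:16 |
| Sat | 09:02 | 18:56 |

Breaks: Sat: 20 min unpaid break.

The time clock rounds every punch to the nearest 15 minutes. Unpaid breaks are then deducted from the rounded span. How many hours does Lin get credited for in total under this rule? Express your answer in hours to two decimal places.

Fri: in 07:36→07:30, out 12:16→12:15; 4 h 45 min
Sat: in 09:02→09:00, out 18:56→19:00; 10 h 0 min − 20 min = 9 h 40 min
Total credited: 14 h 25 min.

14.42 hours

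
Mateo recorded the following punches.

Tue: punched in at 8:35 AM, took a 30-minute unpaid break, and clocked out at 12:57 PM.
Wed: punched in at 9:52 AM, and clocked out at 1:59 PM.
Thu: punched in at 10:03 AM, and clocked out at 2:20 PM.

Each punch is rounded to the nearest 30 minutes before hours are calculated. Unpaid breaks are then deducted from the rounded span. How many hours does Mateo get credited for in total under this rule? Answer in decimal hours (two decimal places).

Tue: in 8:35 AM→8:30 AM, out 12:57 PM→1:00 PM; 4 h 30 min − 30 min = 4 h 0 min
Wed: in 9:52 AM→10:00 AM, out 1:59 PM→2:00 PM; 4 h 0 min
Thu: in 10:03 AM→10:00 AM, out 2:20 PM→2:30 PM; 4 h 30 min
Total credited: 12 h 30 min.

12.50 hours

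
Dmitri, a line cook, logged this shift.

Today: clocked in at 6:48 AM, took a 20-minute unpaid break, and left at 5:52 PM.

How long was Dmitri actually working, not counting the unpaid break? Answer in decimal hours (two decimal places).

Today: 6:48 AM–5:52 PM = 11 h 4 min; less 20 min break → 10 h 44 min

10.73 hours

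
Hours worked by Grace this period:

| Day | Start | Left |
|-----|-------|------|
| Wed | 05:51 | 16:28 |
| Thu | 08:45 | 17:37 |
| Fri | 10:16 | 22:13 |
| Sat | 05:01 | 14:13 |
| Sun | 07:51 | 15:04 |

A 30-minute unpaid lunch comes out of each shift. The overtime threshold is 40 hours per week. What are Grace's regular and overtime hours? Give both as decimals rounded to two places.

Regular 40.00 hours, overtime 5.35 hours

Wed: 05:51–16:28 = 10 h 37 min; less 30 min break → 10 h 7 min
Thu: 08:45–17:37 = 8 h 52 min; less 30 min break → 8 h 22 min
Fri: 10:16–22:13 = 11 h 57 min; less 30 min break → 11 h 27 min
Sat: 05:01–14:13 = 9 h 12 min; less 30 min break → 8 h 42 min
Sun: 07:51–15:04 = 7 h 13 min; less 30 min break → 6 h 43 min
Total worked: 45 h 21 min = 45.35 h.
Threshold 40 h → overtime 5 h 21 min, regular 40 h 0 min.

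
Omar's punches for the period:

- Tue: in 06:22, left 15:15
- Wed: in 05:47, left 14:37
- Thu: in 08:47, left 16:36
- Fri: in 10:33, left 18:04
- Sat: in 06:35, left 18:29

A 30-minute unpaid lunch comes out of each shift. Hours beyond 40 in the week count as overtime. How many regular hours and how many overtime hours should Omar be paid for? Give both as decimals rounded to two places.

Regular 40.00 hours, overtime 2.45 hours

Tue: 06:22–15:15 = 8 h 53 min; less 30 min break → 8 h 23 min
Wed: 05:47–14:37 = 8 h 50 min; less 30 min break → 8 h 20 min
Thu: 08:47–16:36 = 7 h 49 min; less 30 min break → 7 h 19 min
Fri: 10:33–18:04 = 7 h 31 min; less 30 min break → 7 h 1 min
Sat: 06:35–18:29 = 11 h 54 min; less 30 min break → 11 h 24 min
Total worked: 42 h 27 min = 42.45 h.
Threshold 40 h → overtime 2 h 27 min, regular 40 h 0 min.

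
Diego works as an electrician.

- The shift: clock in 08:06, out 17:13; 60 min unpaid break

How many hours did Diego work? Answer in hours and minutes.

The shift: 08:06–17:13 = 9 h 7 min; less 60 min break → 8 h 7 min

8 h 7 min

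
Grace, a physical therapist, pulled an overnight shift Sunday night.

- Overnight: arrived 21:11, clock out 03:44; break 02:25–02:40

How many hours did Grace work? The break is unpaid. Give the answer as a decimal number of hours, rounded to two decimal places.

Overnight: 21:11 → midnight = 2 h 49 min; midnight → 03:44 = 3 h 44 min; span 6 h 33 min; less 15 min break → 6 h 18 min

6.30 hours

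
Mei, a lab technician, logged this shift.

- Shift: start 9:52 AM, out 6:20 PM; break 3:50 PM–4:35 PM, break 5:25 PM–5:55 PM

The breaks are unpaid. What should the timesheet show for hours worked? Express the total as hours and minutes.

Shift: 9:52 AM–6:20 PM = 8 h 28 min; less 75 min break → 7 h 13 min

7 h 13 min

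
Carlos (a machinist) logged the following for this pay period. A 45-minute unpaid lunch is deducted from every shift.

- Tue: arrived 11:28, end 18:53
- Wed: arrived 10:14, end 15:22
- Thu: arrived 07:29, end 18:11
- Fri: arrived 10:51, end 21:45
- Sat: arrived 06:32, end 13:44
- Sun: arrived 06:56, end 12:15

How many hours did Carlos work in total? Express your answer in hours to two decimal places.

Tue: 11:28–18:53 = 7 h 25 min; less 45 min break → 6 h 40 min
Wed: 10:14–15:22 = 5 h 8 min; less 45 min break → 4 h 23 min
Thu: 07:29–18:11 = 10 h 42 min; less 45 min break → 9 h 57 min
Fri: 10:51–21:45 = 10 h 54 min; less 45 min break → 10 h 9 min
Sat: 06:32–13:44 = 7 h 12 min; less 45 min break → 6 h 27 min
Sun: 06:56–12:15 = 5 h 19 min; less 45 min break → 4 h 34 min
Total: 6 h 40 min + 4 h 23 min + 9 h 57 min + 10 h 9 min + 6 h 27 min + 4 h 34 min = 42 h 10 min.

42.17 hours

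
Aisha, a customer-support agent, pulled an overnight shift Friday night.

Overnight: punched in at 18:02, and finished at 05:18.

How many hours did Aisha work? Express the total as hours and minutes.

11 h 16 min

Overnight: 18:02 → midnight = 5 h 58 min; midnight → 05:18 = 5 h 18 min; span 11 h 16 min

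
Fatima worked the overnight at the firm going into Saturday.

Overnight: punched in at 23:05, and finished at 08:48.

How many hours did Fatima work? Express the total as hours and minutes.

Overnight: 23:05 → midnight = 0 h 55 min; midnight → 08:48 = 8 h 48 min; span 9 h 43 min

9 h 43 min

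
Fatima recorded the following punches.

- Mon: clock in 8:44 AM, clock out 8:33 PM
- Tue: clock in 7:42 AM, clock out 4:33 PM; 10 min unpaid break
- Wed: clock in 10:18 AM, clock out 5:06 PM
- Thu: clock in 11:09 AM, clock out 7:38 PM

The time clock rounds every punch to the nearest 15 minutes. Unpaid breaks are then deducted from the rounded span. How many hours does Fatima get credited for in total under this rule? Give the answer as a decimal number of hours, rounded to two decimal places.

35.58 hours

Mon: in 8:44 AM→8:45 AM, out 8:33 PM→8:30 PM; 11 h 45 min
Tue: in 7:42 AM→7:45 AM, out 4:33 PM→4:30 PM; 8 h 45 min − 10 min = 8 h 35 min
Wed: in 10:18 AM→10:15 AM, out 5:06 PM→5:00 PM; 6 h 45 min
Thu: in 11:09 AM→11:15 AM, out 7:38 PM→7:45 PM; 8 h 30 min
Total credited: 35 h 35 min.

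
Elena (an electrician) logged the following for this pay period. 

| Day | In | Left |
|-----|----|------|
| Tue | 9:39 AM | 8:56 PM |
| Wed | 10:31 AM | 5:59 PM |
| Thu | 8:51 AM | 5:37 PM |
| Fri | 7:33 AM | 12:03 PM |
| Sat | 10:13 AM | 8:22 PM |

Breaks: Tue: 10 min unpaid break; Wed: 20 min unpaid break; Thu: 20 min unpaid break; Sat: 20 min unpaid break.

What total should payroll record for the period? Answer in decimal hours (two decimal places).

Tue: 9:39 AM–8:56 PM = 11 h 17 min; less 10 min break → 11 h 7 min
Wed: 10:31 AM–5:59 PM = 7 h 28 min; less 20 min break → 7 h 8 min
Thu: 8:51 AM–5:37 PM = 8 h 46 min; less 20 min break → 8 h 26 min
Fri: 7:33 AM–12:03 PM = 4 h 30 min
Sat: 10:13 AM–8:22 PM = 10 h 9 min; less 20 min break → 9 h 49 min
Total: 11 h 7 min + 7 h 8 min + 8 h 26 min + 4 h 30 min + 9 h 49 min = 41 h 0 min.

41.00 hours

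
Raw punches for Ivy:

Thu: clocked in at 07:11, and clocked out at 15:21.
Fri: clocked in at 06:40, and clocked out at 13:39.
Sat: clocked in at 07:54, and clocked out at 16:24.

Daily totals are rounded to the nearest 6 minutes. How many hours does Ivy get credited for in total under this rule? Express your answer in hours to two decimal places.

23.70 hours

Thu: 07:11–15:21 = 8 h 10 min → rounds to 8 h 12 min
Fri: 06:40–13:39 = 6 h 59 min → rounds to 7 h 0 min
Sat: 07:54–16:24 = 8 h 30 min → rounds to 8 h 30 min
Total credited: 23 h 42 min.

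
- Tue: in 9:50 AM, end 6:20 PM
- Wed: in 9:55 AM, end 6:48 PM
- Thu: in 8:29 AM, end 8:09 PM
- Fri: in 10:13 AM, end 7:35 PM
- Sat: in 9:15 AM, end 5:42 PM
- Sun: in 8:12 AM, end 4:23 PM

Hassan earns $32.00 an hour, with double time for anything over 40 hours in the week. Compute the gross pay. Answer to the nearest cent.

$2243.20

Tue: 9:50 AM–6:20 PM = 8 h 30 min
Wed: 9:55 AM–6:48 PM = 8 h 53 min
Thu: 8:29 AM–8:09 PM = 11 h 40 min
Fri: 10:13 AM–7:35 PM = 9 h 22 min
Sat: 9:15 AM–5:42 PM = 8 h 27 min
Sun: 8:12 AM–4:23 PM = 8 h 11 min
Total worked: 55 h 3 min = 3303 min.
Regular 40 h 0 min = 2400 min at $32.00/h; overtime 15 h 3 min = 903 min at $64.00/h.
Pay = (2400 × $32.00 + 903 × $64.00) ÷ 60 = $2243.20.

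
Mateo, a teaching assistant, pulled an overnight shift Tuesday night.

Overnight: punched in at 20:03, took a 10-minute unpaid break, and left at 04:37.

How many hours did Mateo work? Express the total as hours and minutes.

8 h 24 min

Overnight: 20:03 → midnight = 3 h 57 min; midnight → 04:37 = 4 h 37 min; span 8 h 34 min; less 10 min break → 8 h 24 min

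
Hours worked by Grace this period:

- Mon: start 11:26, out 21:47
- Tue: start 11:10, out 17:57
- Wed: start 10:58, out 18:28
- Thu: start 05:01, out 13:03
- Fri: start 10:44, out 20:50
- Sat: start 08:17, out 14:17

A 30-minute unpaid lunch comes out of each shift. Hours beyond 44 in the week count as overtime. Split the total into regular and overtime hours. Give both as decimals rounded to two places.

Regular 44.00 hours, overtime 1.77 hours

Mon: 11:26–21:47 = 10 h 21 min; less 30 min break → 9 h 51 min
Tue: 11:10–17:57 = 6 h 47 min; less 30 min break → 6 h 17 min
Wed: 10:58–18:28 = 7 h 30 min; less 30 min break → 7 h 0 min
Thu: 05:01–13:03 = 8 h 2 min; less 30 min break → 7 h 32 min
Fri: 10:44–20:50 = 10 h 6 min; less 30 min break → 9 h 36 min
Sat: 08:17–14:17 = 6 h 0 min; less 30 min break → 5 h 30 min
Total worked: 45 h 46 min = 45.77 h.
Threshold 44 h → overtime 1 h 46 min, regular 44 h 0 min.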